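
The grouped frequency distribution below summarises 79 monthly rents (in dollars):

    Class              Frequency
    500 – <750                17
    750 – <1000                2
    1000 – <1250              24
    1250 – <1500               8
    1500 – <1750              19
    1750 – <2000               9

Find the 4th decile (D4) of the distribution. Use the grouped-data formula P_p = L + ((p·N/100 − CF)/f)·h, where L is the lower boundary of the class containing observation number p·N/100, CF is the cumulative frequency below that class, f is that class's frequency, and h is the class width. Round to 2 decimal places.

1131.25

N = 79; target position k = 40/100 · 79 = 31.6.
Cumulative frequencies: 17, 19, 43, 51, 70, 79.
Observation 31.6 falls in the class 1000 – <1250.
L = 1000, CF = 19, f = 24, h = 250.
P40 = 1000 + ((31.6 − 19)/24)·250 = 1000 + 131.25 = 1131.25.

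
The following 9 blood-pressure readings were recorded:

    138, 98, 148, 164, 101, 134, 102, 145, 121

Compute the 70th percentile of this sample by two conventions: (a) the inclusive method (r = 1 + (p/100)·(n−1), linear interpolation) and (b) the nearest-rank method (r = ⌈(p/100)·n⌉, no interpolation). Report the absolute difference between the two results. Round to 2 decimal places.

Sorted: 98, 101, 102, 121, 134, 138, 145, 148, 164.
n = 9.
(a) r = 6.6; between ranks 6 (138) and 7 (145): 142.2.
(b) the nearest-rank method: rank 7 → 145.
|142.2 − 145| = 2.8.

2.80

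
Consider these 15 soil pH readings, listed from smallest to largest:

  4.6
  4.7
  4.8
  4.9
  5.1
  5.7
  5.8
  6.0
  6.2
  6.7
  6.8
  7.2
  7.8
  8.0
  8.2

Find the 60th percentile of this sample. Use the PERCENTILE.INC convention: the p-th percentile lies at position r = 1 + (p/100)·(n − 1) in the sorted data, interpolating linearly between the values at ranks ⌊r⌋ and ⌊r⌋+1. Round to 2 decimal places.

n = 15.
r = 1 + (60/100)·(15 − 1) = 1 + 8.4 = 9.4.
Rank 9 is 6.2 and rank 10 is 6.7.
Interpolate: 6.2 + 0.4·(6.7 − 6.2) = 6.2 + 0.4·0.5 = 6.4.

6.40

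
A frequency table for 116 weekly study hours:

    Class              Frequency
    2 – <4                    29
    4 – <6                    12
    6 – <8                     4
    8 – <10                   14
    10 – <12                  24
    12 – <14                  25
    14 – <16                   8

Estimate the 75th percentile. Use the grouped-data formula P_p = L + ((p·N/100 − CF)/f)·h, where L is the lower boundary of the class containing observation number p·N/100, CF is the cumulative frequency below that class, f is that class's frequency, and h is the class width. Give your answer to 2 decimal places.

12.32

N = 116; target position k = 75/100 · 116 = 87.
Cumulative frequencies: 29, 41, 45, 59, 83, 108, 116.
Observation 87 falls in the class 12 – <14.
L = 12, CF = 83, f = 25, h = 2.
P75 = 12 + ((87 − 83)/25)·2 = 12 + 0.32 = 12.32.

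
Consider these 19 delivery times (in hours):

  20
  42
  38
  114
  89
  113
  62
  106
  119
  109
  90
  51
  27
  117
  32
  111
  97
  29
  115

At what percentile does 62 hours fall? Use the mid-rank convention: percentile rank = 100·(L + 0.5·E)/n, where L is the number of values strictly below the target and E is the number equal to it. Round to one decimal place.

Sorted: 20, 27, 29, 32, 38, 42, 51, 62, 89, 90, 97, 106, 109, 111, 113, 114, 115, 117, 119.
Count below 62: L = 7; count equal: E = 1; n = 19.
Percentile rank = 100·(7 + 0.5·1)/19 = 100·7.5/19 = 39.47.

39.5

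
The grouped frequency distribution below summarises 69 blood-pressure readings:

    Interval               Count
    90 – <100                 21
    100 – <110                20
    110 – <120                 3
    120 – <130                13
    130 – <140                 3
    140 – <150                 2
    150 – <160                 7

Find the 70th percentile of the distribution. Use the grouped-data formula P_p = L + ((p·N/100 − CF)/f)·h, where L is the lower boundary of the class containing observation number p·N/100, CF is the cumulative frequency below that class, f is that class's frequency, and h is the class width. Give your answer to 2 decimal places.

N = 69; target position k = 70/100 · 69 = 48.3.
Cumulative frequencies: 21, 41, 44, 57, 60, 62, 69.
Observation 48.3 falls in the class 120 – <130.
L = 120, CF = 44, f = 13, h = 10.
P70 = 120 + ((48.3 − 44)/13)·10 = 120 + 3.30769 = 123.308.

123.31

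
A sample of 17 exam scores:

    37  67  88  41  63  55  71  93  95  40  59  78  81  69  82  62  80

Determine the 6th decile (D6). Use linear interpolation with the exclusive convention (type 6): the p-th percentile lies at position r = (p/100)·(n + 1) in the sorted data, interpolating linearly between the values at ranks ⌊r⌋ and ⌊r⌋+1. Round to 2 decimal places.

Sorted: 37, 40, 41, 55, 59, 62, 63, 67, 69, 71, 78, 80, 81, 82, 88, 93, 95.
n = 17.
r = (60/100)·(17 + 1) = 10.8.
Rank 10 is 71 and rank 11 is 78.
Interpolate: 71 + 0.8·(78 − 71) = 71 + 0.8·7 = 76.6.

76.60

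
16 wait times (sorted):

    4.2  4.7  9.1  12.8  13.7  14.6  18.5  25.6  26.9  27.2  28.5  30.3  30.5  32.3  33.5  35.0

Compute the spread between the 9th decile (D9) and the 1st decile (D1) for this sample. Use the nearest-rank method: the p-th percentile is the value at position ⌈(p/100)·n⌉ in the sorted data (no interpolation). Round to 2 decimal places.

28.80

n = 16.
P10: rank ⌈10/100·16⌉ = 2 → 4.7.
P90: rank ⌈90/100·16⌉ = 15 → 33.5.
Difference: 33.5 − 4.7 = 28.8.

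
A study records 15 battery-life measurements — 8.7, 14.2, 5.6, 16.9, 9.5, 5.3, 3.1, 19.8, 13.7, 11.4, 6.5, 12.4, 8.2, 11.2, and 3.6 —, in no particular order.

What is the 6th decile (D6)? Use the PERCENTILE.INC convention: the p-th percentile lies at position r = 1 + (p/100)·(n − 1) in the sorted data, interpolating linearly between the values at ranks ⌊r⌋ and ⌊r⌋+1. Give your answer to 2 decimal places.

Sorted: 3.1, 3.6, 5.3, 5.6, 6.5, 8.2, 8.7, 9.5, 11.2, 11.4, 12.4, 13.7, 14.2, 16.9, 19.8.
n = 15.
r = 1 + (60/100)·(15 − 1) = 1 + 8.4 = 9.4.
Rank 9 is 11.2 and rank 10 is 11.4.
Interpolate: 11.2 + 0.4·(11.4 − 11.2) = 11.2 + 0.4·0.2 = 11.28.

11.28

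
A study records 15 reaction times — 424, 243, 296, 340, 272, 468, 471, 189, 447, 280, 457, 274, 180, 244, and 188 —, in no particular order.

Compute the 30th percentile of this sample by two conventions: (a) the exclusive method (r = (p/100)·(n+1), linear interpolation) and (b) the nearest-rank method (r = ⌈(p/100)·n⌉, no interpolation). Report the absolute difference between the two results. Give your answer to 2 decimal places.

0.20

Sorted: 180, 188, 189, 243, 244, 272, 274, 280, 296, 340, 424, 447, 457, 468, 471.
n = 15.
(a) r = 4.8; between ranks 4 (243) and 5 (244): 243.8.
(b) the nearest-rank method: rank 5 → 244.
|243.8 − 244| = 0.2.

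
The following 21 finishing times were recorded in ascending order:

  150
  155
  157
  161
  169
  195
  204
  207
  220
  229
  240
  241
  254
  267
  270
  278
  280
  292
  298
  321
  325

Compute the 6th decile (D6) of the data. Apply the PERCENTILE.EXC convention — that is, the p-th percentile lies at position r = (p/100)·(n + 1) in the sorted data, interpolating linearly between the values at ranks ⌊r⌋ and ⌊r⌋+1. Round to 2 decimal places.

256.60

n = 21.
r = (60/100)·(21 + 1) = 13.2.
Rank 13 is 254 and rank 14 is 267.
Interpolate: 254 + 0.2·(267 − 254) = 254 + 0.2·13 = 256.6.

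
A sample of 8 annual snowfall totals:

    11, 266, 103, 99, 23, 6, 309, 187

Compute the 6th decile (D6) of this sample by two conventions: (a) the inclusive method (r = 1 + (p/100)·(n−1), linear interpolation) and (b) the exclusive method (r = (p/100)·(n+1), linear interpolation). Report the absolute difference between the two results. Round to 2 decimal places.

16.80

Sorted: 6, 11, 23, 99, 103, 187, 266, 309.
n = 8.
(a) r = 5.2; between ranks 5 (103) and 6 (187): 119.8.
(b) r = 5.4; between ranks 5 (103) and 6 (187): 136.6.
|119.8 − 136.6| = 16.8.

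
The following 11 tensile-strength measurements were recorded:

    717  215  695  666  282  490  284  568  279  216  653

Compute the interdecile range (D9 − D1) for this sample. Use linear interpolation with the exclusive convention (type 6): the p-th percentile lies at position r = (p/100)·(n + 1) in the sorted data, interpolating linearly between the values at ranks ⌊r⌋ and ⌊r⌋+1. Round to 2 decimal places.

497.40

Sorted: 215, 216, 279, 282, 284, 490, 568, 653, 666, 695, 717.
n = 11.
P10: r = 1.2; ranks 1–2 are 215, 216; interpolating gives 215.2.
P90: r = 10.8; ranks 10–11 are 695, 717; interpolating gives 712.6.
Difference: 712.6 − 215.2 = 497.4.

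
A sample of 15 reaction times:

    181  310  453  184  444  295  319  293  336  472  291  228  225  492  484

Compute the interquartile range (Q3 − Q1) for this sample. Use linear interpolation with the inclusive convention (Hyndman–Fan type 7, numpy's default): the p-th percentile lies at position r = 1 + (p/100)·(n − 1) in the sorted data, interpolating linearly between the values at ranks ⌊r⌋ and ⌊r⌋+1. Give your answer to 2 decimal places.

Sorted: 181, 184, 225, 228, 291, 293, 295, 310, 319, 336, 444, 453, 472, 484, 492.
n = 15.
P25: r = 4.5; ranks 4–5 are 228, 291; interpolating gives 259.5.
P75: r = 11.5; ranks 11–12 are 444, 453; interpolating gives 448.5.
Difference: 448.5 − 259.5 = 189.

189.00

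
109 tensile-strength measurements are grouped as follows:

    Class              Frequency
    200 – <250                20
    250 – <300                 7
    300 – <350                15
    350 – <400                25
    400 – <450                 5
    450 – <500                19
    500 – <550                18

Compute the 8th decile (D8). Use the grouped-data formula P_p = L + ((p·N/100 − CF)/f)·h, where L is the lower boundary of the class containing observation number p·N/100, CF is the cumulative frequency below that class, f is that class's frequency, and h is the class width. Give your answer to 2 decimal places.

N = 109; target position k = 80/100 · 109 = 87.2.
Cumulative frequencies: 20, 27, 42, 67, 72, 91, 109.
Observation 87.2 falls in the class 450 – <500.
L = 450, CF = 72, f = 19, h = 50.
P80 = 450 + ((87.2 − 72)/19)·50 = 450 + 40 = 490.

490.00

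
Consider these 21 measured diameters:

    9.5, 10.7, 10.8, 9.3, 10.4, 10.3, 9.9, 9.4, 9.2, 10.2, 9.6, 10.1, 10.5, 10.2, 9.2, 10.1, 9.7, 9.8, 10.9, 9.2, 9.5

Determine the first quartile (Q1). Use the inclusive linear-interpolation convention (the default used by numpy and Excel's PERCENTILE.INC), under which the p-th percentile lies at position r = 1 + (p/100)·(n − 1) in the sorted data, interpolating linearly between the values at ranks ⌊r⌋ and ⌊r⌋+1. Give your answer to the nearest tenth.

9.5

Sorted: 9.2, 9.2, 9.2, 9.3, 9.4, 9.5, 9.5, 9.6, 9.7, 9.8, 9.9, 10.1, 10.1, 10.2, 10.2, 10.3, 10.4, 10.5, 10.7, 10.8, 10.9.
n = 21.
r = 1 + (25/100)·(21 − 1) = 1 + 5 = 6.
r is an integer, so P25 is the value at rank 6: 9.5.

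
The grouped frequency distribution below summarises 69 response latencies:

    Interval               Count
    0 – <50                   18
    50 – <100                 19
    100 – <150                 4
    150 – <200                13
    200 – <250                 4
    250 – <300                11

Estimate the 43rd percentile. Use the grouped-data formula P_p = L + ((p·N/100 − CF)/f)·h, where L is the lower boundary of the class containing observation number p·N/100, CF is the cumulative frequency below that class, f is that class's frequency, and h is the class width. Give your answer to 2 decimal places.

N = 69; target position k = 43/100 · 69 = 29.67.
Cumulative frequencies: 18, 37, 41, 54, 58, 69.
Observation 29.67 falls in the class 50 – <100.
L = 50, CF = 18, f = 19, h = 50.
P43 = 50 + ((29.67 − 18)/19)·50 = 50 + 30.7105 = 80.7105.

80.71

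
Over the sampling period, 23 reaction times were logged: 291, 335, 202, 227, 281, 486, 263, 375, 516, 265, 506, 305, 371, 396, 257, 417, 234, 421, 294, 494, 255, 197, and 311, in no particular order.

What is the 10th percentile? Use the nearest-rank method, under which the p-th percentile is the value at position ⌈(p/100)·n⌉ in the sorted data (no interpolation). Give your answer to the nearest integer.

227

Sorted: 197, 202, 227, 234, 255, 257, 263, 265, 281, 291, 294, 305, 311, 335, 371, 375, 396, 417, 421, 486, 494, 506, 516.
n = 23.
Position = ⌈10/100 · 23⌉ = ⌈2.3⌉ = 3.
The value at rank 3 is 227.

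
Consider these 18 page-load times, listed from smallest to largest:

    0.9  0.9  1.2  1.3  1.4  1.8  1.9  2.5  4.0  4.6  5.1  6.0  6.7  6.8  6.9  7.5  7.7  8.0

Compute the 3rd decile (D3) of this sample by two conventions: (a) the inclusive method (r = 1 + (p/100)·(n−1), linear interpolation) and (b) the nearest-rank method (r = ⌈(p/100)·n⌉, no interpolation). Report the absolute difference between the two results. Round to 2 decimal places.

n = 18.
(a) r = 6.1; between ranks 6 (1.8) and 7 (1.9): 1.81.
(b) the nearest-rank method: rank 6 → 1.8.
|1.81 − 1.8| = 0.01.

0.01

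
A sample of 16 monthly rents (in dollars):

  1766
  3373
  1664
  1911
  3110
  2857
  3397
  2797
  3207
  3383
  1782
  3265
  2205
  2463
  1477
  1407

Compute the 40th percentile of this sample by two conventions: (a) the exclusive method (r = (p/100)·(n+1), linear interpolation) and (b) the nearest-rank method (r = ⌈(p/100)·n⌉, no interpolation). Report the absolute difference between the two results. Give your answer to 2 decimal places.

Sorted: 1407, 1477, 1664, 1766, 1782, 1911, 2205, 2463, 2797, 2857, 3110, 3207, 3265, 3373, 3383, 3397.
n = 16.
(a) r = 6.8; between ranks 6 (1911) and 7 (2205): 2146.2.
(b) the nearest-rank method: rank 7 → 2205.
|2146.2 − 2205| = 58.8.

58.80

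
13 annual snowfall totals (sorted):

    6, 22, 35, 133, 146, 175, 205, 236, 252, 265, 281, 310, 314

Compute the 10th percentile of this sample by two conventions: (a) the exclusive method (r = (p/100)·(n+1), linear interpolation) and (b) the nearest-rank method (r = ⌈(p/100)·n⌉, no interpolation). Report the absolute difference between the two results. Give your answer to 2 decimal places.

n = 13.
(a) r = 1.4; between ranks 1 (6) and 2 (22): 12.4.
(b) the nearest-rank method: rank 2 → 22.
|12.4 − 22| = 9.6.

9.60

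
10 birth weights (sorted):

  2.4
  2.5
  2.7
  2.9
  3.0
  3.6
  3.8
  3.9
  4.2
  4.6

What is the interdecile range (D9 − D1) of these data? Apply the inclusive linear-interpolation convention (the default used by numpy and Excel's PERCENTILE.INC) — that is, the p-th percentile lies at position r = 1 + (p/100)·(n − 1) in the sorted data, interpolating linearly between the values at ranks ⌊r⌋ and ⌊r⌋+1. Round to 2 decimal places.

1.75

n = 10.
P10: r = 1.9; ranks 1–2 are 2.4, 2.5; interpolating gives 2.49.
P90: r = 9.1; ranks 9–10 are 4.2, 4.6; interpolating gives 4.24.
Difference: 4.24 − 2.49 = 1.75.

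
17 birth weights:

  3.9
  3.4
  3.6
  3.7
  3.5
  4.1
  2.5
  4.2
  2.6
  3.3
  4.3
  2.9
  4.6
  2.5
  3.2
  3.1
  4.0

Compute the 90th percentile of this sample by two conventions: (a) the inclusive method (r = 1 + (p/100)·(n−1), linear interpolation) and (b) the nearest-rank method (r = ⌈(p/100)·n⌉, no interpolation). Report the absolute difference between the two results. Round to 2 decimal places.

0.06

Sorted: 2.5, 2.5, 2.6, 2.9, 3.1, 3.2, 3.3, 3.4, 3.5, 3.6, 3.7, 3.9, 4.0, 4.1, 4.2, 4.3, 4.6.
n = 17.
(a) r = 15.4; between ranks 15 (4.2) and 16 (4.3): 4.24.
(b) the nearest-rank method: rank 16 → 4.3.
|4.24 − 4.3| = 0.06.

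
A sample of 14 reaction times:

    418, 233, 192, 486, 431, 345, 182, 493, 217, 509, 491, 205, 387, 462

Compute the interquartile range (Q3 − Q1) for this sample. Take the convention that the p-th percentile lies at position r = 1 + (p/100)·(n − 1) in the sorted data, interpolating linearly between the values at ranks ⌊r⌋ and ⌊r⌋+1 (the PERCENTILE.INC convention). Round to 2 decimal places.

259.00

Sorted: 182, 192, 205, 217, 233, 345, 387, 418, 431, 462, 486, 491, 493, 509.
n = 14.
P25: r = 4.25; ranks 4–5 are 217, 233; interpolating gives 221.
P75: r = 10.75; ranks 10–11 are 462, 486; interpolating gives 480.
Difference: 480 − 221 = 259.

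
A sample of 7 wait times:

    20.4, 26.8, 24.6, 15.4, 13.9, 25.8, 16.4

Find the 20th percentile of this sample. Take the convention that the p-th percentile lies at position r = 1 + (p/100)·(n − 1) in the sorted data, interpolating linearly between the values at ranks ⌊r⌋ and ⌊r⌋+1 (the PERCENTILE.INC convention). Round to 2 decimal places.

Sorted: 13.9, 15.4, 16.4, 20.4, 24.6, 25.8, 26.8.
n = 7.
r = 1 + (20/100)·(7 − 1) = 1 + 1.2 = 2.2.
Rank 2 is 15.4 and rank 3 is 16.4.
Interpolate: 15.4 + 0.2·(16.4 − 15.4) = 15.4 + 0.2·1 = 15.6.

15.60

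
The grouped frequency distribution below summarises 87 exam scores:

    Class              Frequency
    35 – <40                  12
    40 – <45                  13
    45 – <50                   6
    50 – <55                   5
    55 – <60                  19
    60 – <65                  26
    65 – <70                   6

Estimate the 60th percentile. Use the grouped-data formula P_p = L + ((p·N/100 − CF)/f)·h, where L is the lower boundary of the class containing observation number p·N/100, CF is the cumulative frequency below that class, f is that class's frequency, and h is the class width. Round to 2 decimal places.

N = 87; target position k = 60/100 · 87 = 52.2.
Cumulative frequencies: 12, 25, 31, 36, 55, 81, 87.
Observation 52.2 falls in the class 55 – <60.
L = 55, CF = 36, f = 19, h = 5.
P60 = 55 + ((52.2 − 36)/19)·5 = 55 + 4.26316 = 59.2632.

59.26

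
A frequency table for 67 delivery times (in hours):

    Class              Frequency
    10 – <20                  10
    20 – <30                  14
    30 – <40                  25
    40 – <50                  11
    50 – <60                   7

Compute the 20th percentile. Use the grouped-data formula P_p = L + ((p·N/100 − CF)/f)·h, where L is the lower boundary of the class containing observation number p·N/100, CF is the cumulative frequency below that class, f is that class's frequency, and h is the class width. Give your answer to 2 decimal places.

N = 67; target position k = 20/100 · 67 = 13.4.
Cumulative frequencies: 10, 24, 49, 60, 67.
Observation 13.4 falls in the class 20 – <30.
L = 20, CF = 10, f = 14, h = 10.
P20 = 20 + ((13.4 − 10)/14)·10 = 20 + 2.42857 = 22.4286.

22.43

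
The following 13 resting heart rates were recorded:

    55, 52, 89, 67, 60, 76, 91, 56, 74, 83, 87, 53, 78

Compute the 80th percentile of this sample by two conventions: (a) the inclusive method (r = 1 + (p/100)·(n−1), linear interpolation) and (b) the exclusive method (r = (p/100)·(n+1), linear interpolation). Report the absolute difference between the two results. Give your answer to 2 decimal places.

Sorted: 52, 53, 55, 56, 60, 67, 74, 76, 78, 83, 87, 89, 91.
n = 13.
(a) r = 10.6; between ranks 10 (83) and 11 (87): 85.4.
(b) r = 11.2; between ranks 11 (87) and 12 (89): 87.4.
|85.4 − 87.4| = 2.

2.00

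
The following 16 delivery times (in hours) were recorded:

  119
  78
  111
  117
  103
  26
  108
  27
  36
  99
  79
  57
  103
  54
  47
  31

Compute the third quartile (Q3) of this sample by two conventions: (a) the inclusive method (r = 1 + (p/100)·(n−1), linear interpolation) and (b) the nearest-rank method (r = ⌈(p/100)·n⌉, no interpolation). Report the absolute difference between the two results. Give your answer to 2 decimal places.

Sorted: 26, 27, 31, 36, 47, 54, 57, 78, 79, 99, 103, 103, 108, 111, 117, 119.
n = 16.
(a) r = 12.25; between ranks 12 (103) and 13 (108): 104.25.
(b) the nearest-rank method: rank 12 → 103.
|104.25 − 103| = 1.25.

1.25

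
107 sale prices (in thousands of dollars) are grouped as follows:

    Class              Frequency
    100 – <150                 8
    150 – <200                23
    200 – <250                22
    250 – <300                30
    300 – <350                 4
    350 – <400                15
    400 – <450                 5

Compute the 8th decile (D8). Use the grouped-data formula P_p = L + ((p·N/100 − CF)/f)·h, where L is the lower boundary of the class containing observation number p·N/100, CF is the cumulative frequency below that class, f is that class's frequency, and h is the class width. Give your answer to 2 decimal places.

332.50

N = 107; target position k = 80/100 · 107 = 85.6.
Cumulative frequencies: 8, 31, 53, 83, 87, 102, 107.
Observation 85.6 falls in the class 300 – <350.
L = 300, CF = 83, f = 4, h = 50.
P80 = 300 + ((85.6 − 83)/4)·50 = 300 + 32.5 = 332.5.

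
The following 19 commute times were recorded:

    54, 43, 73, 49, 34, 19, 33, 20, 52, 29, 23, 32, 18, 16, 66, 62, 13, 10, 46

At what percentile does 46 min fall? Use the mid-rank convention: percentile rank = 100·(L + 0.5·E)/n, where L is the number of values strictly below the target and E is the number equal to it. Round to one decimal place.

Sorted: 10, 13, 16, 18, 19, 20, 23, 29, 32, 33, 34, 43, 46, 49, 52, 54, 62, 66, 73.
Count below 46: L = 12; count equal: E = 1; n = 19.
Percentile rank = 100·(12 + 0.5·1)/19 = 100·12.5/19 = 65.79.

65.8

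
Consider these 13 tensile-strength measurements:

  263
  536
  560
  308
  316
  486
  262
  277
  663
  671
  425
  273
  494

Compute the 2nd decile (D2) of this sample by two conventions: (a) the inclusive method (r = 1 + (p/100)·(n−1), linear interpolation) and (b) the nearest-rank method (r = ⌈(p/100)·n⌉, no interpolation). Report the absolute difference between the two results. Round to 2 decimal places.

Sorted: 262, 263, 273, 277, 308, 316, 425, 486, 494, 536, 560, 663, 671.
n = 13.
(a) r = 3.4; between ranks 3 (273) and 4 (277): 274.6.
(b) the nearest-rank method: rank 3 → 273.
|274.6 − 273| = 1.6.

1.60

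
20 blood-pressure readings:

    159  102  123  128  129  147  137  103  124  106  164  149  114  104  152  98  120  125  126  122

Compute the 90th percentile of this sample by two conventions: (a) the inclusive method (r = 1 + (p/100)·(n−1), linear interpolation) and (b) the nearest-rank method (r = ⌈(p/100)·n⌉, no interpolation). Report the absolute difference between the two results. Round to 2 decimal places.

0.70

Sorted: 98, 102, 103, 104, 106, 114, 120, 122, 123, 124, 125, 126, 128, 129, 137, 147, 149, 152, 159, 164.
n = 20.
(a) r = 18.1; between ranks 18 (152) and 19 (159): 152.7.
(b) the nearest-rank method: rank 18 → 152.
|152.7 − 152| = 0.7.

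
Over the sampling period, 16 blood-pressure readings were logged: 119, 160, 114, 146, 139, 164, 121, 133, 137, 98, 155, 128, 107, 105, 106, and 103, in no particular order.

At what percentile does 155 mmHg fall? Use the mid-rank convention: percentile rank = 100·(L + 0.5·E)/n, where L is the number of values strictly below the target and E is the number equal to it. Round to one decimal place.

84.4

Sorted: 98, 103, 105, 106, 107, 114, 119, 121, 128, 133, 137, 139, 146, 155, 160, 164.
Count below 155: L = 13; count equal: E = 1; n = 16.
Percentile rank = 100·(13 + 0.5·1)/16 = 100·13.5/16 = 84.38.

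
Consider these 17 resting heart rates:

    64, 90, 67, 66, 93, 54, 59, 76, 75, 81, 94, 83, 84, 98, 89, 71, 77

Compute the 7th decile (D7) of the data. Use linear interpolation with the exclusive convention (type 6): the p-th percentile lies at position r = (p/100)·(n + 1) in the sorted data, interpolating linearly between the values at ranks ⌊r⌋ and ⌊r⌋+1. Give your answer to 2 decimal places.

Sorted: 54, 59, 64, 66, 67, 71, 75, 76, 77, 81, 83, 84, 89, 90, 93, 94, 98.
n = 17.
r = (70/100)·(17 + 1) = 12.6.
Rank 12 is 84 and rank 13 is 89.
Interpolate: 84 + 0.6·(89 − 84) = 84 + 0.6·5 = 87.

87.00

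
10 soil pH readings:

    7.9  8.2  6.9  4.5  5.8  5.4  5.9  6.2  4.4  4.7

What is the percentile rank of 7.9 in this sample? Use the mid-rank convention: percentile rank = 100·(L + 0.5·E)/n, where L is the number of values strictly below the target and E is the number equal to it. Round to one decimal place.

Sorted: 4.4, 4.5, 4.7, 5.4, 5.8, 5.9, 6.2, 6.9, 7.9, 8.2.
Count below 7.9: L = 8; count equal: E = 1; n = 10.
Percentile rank = 100·(8 + 0.5·1)/10 = 100·8.5/10 = 85.

85.0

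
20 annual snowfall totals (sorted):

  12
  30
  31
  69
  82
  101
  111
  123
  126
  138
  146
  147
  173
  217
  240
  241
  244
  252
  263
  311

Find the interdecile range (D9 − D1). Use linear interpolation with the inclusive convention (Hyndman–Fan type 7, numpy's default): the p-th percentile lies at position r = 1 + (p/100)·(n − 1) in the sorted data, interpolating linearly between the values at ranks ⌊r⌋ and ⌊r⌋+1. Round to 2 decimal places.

n = 20.
P10: r = 2.9; ranks 2–3 are 30, 31; interpolating gives 30.9.
P90: r = 18.1; ranks 18–19 are 252, 263; interpolating gives 253.1.
Difference: 253.1 − 30.9 = 222.2.

222.20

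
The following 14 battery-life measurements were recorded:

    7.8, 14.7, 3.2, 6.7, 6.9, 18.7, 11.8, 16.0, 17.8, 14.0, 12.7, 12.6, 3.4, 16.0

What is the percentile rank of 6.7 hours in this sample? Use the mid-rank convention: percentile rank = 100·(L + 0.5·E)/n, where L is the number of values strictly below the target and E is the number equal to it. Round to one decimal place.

Sorted: 3.2, 3.4, 6.7, 6.9, 7.8, 11.8, 12.6, 12.7, 14.0, 14.7, 16.0, 16.0, 17.8, 18.7.
Count below 6.7: L = 2; count equal: E = 1; n = 14.
Percentile rank = 100·(2 + 0.5·1)/14 = 100·2.5/14 = 17.86.

17.9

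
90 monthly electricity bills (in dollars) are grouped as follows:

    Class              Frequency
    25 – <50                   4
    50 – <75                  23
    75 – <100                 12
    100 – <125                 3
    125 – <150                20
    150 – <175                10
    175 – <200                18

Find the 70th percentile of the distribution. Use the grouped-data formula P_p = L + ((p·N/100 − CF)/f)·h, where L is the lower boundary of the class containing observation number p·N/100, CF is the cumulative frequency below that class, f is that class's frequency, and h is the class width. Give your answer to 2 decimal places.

N = 90; target position k = 70/100 · 90 = 63.
Cumulative frequencies: 4, 27, 39, 42, 62, 72, 90.
Observation 63 falls in the class 150 – <175.
L = 150, CF = 62, f = 10, h = 25.
P70 = 150 + ((63 − 62)/10)·25 = 150 + 2.5 = 152.5.

152.50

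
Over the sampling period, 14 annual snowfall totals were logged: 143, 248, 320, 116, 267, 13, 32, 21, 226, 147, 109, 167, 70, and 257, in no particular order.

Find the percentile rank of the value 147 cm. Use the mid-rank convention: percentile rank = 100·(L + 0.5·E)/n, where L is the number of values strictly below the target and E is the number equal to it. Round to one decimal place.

53.6

Sorted: 13, 21, 32, 70, 109, 116, 143, 147, 167, 226, 248, 257, 267, 320.
Count below 147: L = 7; count equal: E = 1; n = 14.
Percentile rank = 100·(7 + 0.5·1)/14 = 100·7.5/14 = 53.57.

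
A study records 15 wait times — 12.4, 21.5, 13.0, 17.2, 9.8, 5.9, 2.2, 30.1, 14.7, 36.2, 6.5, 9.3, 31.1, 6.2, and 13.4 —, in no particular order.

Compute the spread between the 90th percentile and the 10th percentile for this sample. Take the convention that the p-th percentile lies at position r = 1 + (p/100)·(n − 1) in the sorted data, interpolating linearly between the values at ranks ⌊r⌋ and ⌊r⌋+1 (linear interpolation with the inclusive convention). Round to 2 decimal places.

Sorted: 2.2, 5.9, 6.2, 6.5, 9.3, 9.8, 12.4, 13.0, 13.4, 14.7, 17.2, 21.5, 30.1, 31.1, 36.2.
n = 15.
P10: r = 2.4; ranks 2–3 are 5.9, 6.2; interpolating gives 6.02.
P90: r = 13.6; ranks 13–14 are 30.1, 31.1; interpolating gives 30.7.
Difference: 30.7 − 6.02 = 24.68.

24.68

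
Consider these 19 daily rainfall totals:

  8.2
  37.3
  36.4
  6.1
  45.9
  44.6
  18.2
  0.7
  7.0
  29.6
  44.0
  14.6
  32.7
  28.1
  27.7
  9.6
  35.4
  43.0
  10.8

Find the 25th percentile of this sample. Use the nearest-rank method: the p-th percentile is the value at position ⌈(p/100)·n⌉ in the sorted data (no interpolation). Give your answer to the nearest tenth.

9.6

Sorted: 0.7, 6.1, 7.0, 8.2, 9.6, 10.8, 14.6, 18.2, 27.7, 28.1, 29.6, 32.7, 35.4, 36.4, 37.3, 43.0, 44.0, 44.6, 45.9.
n = 19.
Position = ⌈25/100 · 19⌉ = ⌈4.75⌉ = 5.
The value at rank 5 is 9.6.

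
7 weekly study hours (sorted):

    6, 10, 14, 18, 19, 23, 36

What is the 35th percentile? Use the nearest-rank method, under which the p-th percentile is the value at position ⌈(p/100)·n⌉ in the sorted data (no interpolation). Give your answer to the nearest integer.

n = 7.
Position = ⌈35/100 · 7⌉ = ⌈2.45⌉ = 3.
The value at rank 3 is 14.

14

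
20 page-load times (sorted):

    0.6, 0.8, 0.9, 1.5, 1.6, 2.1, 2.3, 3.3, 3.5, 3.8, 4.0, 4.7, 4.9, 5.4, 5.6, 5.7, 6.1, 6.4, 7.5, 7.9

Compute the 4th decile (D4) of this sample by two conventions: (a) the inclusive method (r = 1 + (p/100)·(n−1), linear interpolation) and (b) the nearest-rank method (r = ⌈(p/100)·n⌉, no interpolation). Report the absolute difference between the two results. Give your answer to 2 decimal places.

0.12

n = 20.
(a) r = 8.6; between ranks 8 (3.3) and 9 (3.5): 3.42.
(b) the nearest-rank method: rank 8 → 3.3.
|3.42 − 3.3| = 0.12.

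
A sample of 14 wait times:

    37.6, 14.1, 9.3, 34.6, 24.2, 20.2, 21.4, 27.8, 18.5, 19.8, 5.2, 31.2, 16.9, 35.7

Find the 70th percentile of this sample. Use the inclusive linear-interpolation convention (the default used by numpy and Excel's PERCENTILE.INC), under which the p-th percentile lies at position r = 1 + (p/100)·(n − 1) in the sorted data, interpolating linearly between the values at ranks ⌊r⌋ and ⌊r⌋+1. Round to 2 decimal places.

28.14

Sorted: 5.2, 9.3, 14.1, 16.9, 18.5, 19.8, 20.2, 21.4, 24.2, 27.8, 31.2, 34.6, 35.7, 37.6.
n = 14.
r = 1 + (70/100)·(14 − 1) = 1 + 9.1 = 10.1.
Rank 10 is 27.8 and rank 11 is 31.2.
Interpolate: 27.8 + 0.1·(31.2 − 27.8) = 27.8 + 0.1·3.4 = 28.14.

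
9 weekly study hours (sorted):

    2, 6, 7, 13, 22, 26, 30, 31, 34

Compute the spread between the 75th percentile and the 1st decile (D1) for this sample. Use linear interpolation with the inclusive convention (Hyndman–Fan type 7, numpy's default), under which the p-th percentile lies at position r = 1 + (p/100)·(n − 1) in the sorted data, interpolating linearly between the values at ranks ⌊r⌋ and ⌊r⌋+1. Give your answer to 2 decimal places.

n = 9.
P10: r = 1.8; ranks 1–2 are 2, 6; interpolating gives 5.2.
P75: r = 7 (integer) → 30.
Difference: 30 − 5.2 = 24.8.

24.80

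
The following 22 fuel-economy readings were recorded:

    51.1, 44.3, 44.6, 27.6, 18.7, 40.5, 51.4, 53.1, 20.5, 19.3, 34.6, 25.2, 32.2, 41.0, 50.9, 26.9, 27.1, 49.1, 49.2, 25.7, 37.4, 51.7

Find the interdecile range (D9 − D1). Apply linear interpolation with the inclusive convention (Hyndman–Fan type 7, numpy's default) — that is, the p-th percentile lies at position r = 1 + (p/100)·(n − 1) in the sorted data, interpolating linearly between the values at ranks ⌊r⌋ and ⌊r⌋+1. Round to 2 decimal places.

Sorted: 18.7, 19.3, 20.5, 25.2, 25.7, 26.9, 27.1, 27.6, 32.2, 34.6, 37.4, 40.5, 41.0, 44.3, 44.6, 49.1, 49.2, 50.9, 51.1, 51.4, 51.7, 53.1.
n = 22.
P10: r = 3.1; ranks 3–4 are 20.5, 25.2; interpolating gives 20.97.
P90: r = 19.9; ranks 19–20 are 51.1, 51.4; interpolating gives 51.37.
Difference: 51.37 − 20.97 = 30.4.

30.40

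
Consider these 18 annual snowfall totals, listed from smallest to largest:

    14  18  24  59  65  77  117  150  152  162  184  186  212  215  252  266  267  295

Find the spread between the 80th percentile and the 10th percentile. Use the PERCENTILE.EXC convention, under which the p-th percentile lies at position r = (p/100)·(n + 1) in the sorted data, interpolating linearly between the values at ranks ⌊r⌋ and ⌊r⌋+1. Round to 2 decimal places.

237.20

n = 18.
P10: r = 1.9; ranks 1–2 are 14, 18; interpolating gives 17.6.
P80: r = 15.2; ranks 15–16 are 252, 266; interpolating gives 254.8.
Difference: 254.8 − 17.6 = 237.2.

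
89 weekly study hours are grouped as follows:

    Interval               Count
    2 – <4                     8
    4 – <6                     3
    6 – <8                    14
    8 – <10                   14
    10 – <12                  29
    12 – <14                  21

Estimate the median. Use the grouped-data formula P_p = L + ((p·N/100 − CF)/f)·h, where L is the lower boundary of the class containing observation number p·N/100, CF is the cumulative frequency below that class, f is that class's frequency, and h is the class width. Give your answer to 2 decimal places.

N = 89; target position k = 50/100 · 89 = 44.5.
Cumulative frequencies: 8, 11, 25, 39, 68, 89.
Observation 44.5 falls in the class 10 – <12.
L = 10, CF = 39, f = 29, h = 2.
P50 = 10 + ((44.5 − 39)/29)·2 = 10 + 0.37931 = 10.3793.

10.38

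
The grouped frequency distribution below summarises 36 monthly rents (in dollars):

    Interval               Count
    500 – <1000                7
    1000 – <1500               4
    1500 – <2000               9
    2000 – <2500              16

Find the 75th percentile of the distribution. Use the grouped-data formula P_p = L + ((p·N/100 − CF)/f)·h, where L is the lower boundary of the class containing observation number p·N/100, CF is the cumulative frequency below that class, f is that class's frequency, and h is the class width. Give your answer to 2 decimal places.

N = 36; target position k = 75/100 · 36 = 27.
Cumulative frequencies: 7, 11, 20, 36.
Observation 27 falls in the class 2000 – <2500.
L = 2000, CF = 20, f = 16, h = 500.
P75 = 2000 + ((27 − 20)/16)·500 = 2000 + 218.75 = 2218.75.

2218.75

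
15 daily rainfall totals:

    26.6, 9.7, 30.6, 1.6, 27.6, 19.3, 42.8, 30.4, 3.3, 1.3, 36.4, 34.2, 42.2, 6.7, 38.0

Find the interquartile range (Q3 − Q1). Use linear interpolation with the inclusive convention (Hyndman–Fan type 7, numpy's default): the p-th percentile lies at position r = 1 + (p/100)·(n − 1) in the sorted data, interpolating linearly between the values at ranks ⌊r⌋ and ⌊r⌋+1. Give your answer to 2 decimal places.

27.10

Sorted: 1.3, 1.6, 3.3, 6.7, 9.7, 19.3, 26.6, 27.6, 30.4, 30.6, 34.2, 36.4, 38.0, 42.2, 42.8.
n = 15.
P25: r = 4.5; ranks 4–5 are 6.7, 9.7; interpolating gives 8.2.
P75: r = 11.5; ranks 11–12 are 34.2, 36.4; interpolating gives 35.3.
Difference: 35.3 − 8.2 = 27.1.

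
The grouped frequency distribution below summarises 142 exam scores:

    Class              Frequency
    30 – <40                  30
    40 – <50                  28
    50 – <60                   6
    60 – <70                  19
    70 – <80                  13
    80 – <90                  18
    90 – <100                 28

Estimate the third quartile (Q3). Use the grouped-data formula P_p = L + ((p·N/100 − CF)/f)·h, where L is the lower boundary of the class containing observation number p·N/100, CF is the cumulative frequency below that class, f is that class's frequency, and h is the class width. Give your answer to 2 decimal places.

85.83

N = 142; target position k = 75/100 · 142 = 106.5.
Cumulative frequencies: 30, 58, 64, 83, 96, 114, 142.
Observation 106.5 falls in the class 80 – <90.
L = 80, CF = 96, f = 18, h = 10.
P75 = 80 + ((106.5 − 96)/18)·10 = 80 + 5.83333 = 85.8333.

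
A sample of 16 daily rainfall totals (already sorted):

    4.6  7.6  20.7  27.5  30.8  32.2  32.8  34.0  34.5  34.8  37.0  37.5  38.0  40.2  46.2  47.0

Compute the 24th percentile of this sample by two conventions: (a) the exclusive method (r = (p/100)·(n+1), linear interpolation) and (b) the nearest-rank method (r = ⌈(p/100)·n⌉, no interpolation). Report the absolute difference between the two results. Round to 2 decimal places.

n = 16.
(a) r = 4.08; between ranks 4 (27.5) and 5 (30.8): 27.764.
(b) the nearest-rank method: rank 4 → 27.5.
|27.764 − 27.5| = 0.264.

0.26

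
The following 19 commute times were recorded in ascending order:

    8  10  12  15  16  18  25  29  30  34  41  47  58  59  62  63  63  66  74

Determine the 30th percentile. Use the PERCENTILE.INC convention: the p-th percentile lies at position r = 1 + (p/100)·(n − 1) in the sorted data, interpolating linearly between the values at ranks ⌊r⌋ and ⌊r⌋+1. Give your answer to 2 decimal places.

20.80

n = 19.
r = 1 + (30/100)·(19 − 1) = 1 + 5.4 = 6.4.
Rank 6 is 18 and rank 7 is 25.
Interpolate: 18 + 0.4·(25 − 18) = 18 + 0.4·7 = 20.8.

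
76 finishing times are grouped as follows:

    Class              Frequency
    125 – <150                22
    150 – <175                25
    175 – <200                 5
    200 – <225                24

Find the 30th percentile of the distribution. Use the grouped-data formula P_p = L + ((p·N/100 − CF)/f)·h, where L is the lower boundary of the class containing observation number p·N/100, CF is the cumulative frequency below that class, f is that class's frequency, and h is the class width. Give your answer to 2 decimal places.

150.80

N = 76; target position k = 30/100 · 76 = 22.8.
Cumulative frequencies: 22, 47, 52, 76.
Observation 22.8 falls in the class 150 – <175.
L = 150, CF = 22, f = 25, h = 25.
P30 = 150 + ((22.8 − 22)/25)·25 = 150 + 0.8 = 150.8.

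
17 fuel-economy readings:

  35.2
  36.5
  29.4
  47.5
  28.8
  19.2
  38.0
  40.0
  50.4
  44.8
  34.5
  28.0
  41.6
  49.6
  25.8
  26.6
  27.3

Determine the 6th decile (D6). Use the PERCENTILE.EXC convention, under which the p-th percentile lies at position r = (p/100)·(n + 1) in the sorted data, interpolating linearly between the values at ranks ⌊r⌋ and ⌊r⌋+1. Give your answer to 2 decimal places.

Sorted: 19.2, 25.8, 26.6, 27.3, 28.0, 28.8, 29.4, 34.5, 35.2, 36.5, 38.0, 40.0, 41.6, 44.8, 47.5, 49.6, 50.4.
n = 17.
r = (60/100)·(17 + 1) = 10.8.
Rank 10 is 36.5 and rank 11 is 38.0.
Interpolate: 36.5 + 0.8·(38.0 − 36.5) = 36.5 + 0.8·1.5 = 37.7.

37.70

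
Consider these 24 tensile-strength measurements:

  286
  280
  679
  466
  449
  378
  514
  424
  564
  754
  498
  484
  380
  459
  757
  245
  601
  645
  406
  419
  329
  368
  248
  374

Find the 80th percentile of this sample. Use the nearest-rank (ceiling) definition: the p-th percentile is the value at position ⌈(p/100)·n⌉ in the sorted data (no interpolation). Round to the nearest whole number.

Sorted: 245, 248, 280, 286, 329, 368, 374, 378, 380, 406, 419, 424, 449, 459, 466, 484, 498, 514, 564, 601, 645, 679, 754, 757.
n = 24.
Position = ⌈80/100 · 24⌉ = ⌈19.2⌉ = 20.
The value at rank 20 is 601.

601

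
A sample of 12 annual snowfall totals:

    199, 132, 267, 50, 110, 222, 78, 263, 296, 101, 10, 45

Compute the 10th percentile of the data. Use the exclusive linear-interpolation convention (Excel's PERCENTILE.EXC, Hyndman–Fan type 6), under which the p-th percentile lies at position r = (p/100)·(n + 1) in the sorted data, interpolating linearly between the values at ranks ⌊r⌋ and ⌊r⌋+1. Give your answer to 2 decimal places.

20.50

Sorted: 10, 45, 50, 78, 101, 110, 132, 199, 222, 263, 267, 296.
n = 12.
r = (10/100)·(12 + 1) = 1.3.
Rank 1 is 10 and rank 2 is 45.
Interpolate: 10 + 0.3·(45 − 10) = 10 + 0.3·35 = 20.5.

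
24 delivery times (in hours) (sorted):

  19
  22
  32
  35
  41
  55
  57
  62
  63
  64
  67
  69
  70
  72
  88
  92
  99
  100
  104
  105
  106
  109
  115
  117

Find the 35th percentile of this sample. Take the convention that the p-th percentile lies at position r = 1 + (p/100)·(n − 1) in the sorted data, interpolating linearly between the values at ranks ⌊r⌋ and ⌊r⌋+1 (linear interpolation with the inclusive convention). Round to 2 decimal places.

n = 24.
r = 1 + (35/100)·(24 − 1) = 1 + 8.05 = 9.05.
Rank 9 is 63 and rank 10 is 64.
Interpolate: 63 + 0.05·(64 − 63) = 63 + 0.05·1 = 63.05.

63.05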